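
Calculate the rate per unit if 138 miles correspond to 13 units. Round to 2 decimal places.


Total miles = 138
Number of units = 13
Unit rate = 138 / 13
= 10.62 miles per unit

10.62


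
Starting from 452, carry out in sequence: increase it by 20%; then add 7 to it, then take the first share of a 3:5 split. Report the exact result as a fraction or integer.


Start with 452.
Step 1: Increase by 20%: 452 * 120/100 = 2712/5
Step 2: Add 7: 2712/5+7=2747/5; split 3:5 first = 2747/5*3/8 = 8241/40
Final result = 8241/40

8241/40


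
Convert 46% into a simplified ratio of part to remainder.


Part = 46%, Remainder = 54%
Ratio = 46:54
GCD(46, 54) = 2
Simplify: 23:27 = 23:27

23:27


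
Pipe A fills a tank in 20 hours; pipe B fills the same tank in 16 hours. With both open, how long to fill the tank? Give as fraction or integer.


Rate of A = 1/20 job per hour
Rate of B = 1/16 job per hour
Combined rate = 1/20 + 1/16
Find common denominator: (16 + 20)/(20*16) = 36/320
Combined rate = 9/80 job per hour
Time together = 1 / (9/80) = 80/9 hours

80/9


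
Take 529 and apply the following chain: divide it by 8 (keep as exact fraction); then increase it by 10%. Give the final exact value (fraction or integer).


Start with 529.
Step 1: Divide by 8: 529 / 8 = 529/8
Step 2: Increase by 10%: 529/8 * 110/100 = 5819/80
Final result = 5819/80

5819/80


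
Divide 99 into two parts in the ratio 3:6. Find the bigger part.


Total parts = 3 + 6 = 9
Value per part = 99 / 9 = 11
First share = 3 * 11 = 33
Second share = 6 * 11 = 66
Larger share = 66

66


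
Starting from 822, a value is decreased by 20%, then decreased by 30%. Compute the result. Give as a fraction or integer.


Start: 822
Step 1: decrease by 20% => multiply by 80/100
  822 * 80/100 = 3288/5
Step 2: decrease by 30% => multiply by 70/100
  3288/5 * 70/100 = 11508/25
Final value = 11508/25

11508/25


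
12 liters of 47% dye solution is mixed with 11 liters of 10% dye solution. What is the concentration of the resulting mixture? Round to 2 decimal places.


Solute in mixture 1 = 47% of 12 L = 12*47/100 = 141/25 L
Solute in mixture 2 = 10% of 11 L = 11*10/100 = 11/10 L
Total solute = 141/25 + 11/10 = 337/50 L
Total volume = 12 + 11 = 23 L
Final concentration = 337/50/23 * 100 = 29.30%

29.30


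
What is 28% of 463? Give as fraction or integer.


Compute 28% of 463
Convert percentage: 28% = 28/100
Multiply: 463 * 28/100
= 12964/100
= 3241/25

3241/25


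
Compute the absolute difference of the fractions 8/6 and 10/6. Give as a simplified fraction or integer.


Simplify: 8/6 = 4/3 and 10/6 = 5/3
Find common denominator: LCD = 3
Convert: 4/3 and 5/3
Difference = |4 - 5|/3 = 1/3
Simplified = 1/3

1/3


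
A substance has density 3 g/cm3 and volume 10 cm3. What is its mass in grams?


Using mass = density * volume
Density = 3 g/cm3
Volume = 10 cm3
Mass = 3 * 10
= 30 g

30


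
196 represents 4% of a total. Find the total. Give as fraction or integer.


Given: 196 is 4% of the whole
Set up: 196 = 4/100 * whole
whole = 196 * 100 / 4
whole = 19600 / 4
whole = 4900

4900


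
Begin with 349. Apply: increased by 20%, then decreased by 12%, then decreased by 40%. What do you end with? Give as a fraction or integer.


Start: 349
Step 1: increase by 20% => multiply by 120/100
  349 * 120/100 = 2094/5
Step 2: decrease by 12% => multiply by 88/100
  2094/5 * 88/100 = 46068/125
Step 3: decrease by 40% => multiply by 60/100
  46068/125 * 60/100 = 138204/625
Final value = 138204/625

138204/625


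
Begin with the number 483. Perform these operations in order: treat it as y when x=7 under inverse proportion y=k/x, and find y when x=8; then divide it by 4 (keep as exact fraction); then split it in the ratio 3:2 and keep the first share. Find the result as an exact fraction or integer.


Start with 483.
Step 1: Inverse prop: k = (483)*7; new y = k/8 = 483*7/8 = 3381/8
Step 2: Divide by 4: 3381/8 / 4 = 3381/32
Step 3: Split 3:2, first share = 3381/32 * 3/5 = 10143/160
Final result = 10143/160

10143/160


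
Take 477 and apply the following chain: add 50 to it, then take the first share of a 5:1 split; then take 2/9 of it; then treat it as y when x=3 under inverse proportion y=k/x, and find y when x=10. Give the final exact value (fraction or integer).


Start with 477.
Step 1: Add 50: 477+50=527; split 5:1 first = 527*5/6 = 2635/6
Step 2: Take 2/9: 2635/6 * 2/9 = 2635/27
Step 3: Inverse prop: k = (2635/27)*3; new y = k/10 = 2635/27*3/10 = 527/18
Final result = 527/18

527/18


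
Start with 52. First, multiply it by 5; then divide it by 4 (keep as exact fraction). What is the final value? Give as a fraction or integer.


Start with 52.
Step 1: Multiply by 5: 52 * 5 = 260
Step 2: Divide by 4: 260 / 4 = 65
Final result = 65

65


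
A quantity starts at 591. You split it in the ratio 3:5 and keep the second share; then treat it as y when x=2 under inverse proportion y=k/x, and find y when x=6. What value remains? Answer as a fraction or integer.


Start with 591.
Step 1: Split 3:5, second share = 591 * 5/8 = 2955/8
Step 2: Inverse prop: k = (2955/8)*2; new y = k/6 = 2955/8*2/6 = 985/8
Final result = 985/8

985/8


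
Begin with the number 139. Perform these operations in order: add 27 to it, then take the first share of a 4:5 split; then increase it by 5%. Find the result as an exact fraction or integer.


Start with 139.
Step 1: Add 27: 139+27=166; split 4:5 first = 166*4/9 = 664/9
Step 2: Increase by 5%: 664/9 * 105/100 = 1162/15
Final result = 1162/15

1162/15


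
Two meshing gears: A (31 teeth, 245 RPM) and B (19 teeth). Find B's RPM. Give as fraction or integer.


Gear ratio: teeth_A * RPM_A = teeth_B * RPM_B
31 * 245 = 19 * RPM_B
7595 = 19 * RPM_B
RPM_B = 7595 / 19
RPM_B = 7595/19

7595/19


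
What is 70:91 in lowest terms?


Find GCD(70, 91)
GCD = 7
Divide both by 7: 70/7 = 10, 91/7 = 13
Simplified ratio = 10:13

10:13


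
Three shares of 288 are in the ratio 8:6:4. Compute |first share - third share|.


Total parts = 8 + 6 + 4 = 18
Value per part = 288 / 18 = 16
Shares: 8*16=128, 6*16=96, 4*16=64
First share = 128, third share = 64
Difference = |128 - 64| = 64

64


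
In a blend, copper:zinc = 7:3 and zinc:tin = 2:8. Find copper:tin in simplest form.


Given a:b = 7:3 and b:c = 2:8
Make b consistent. Multiply first ratio by 2: a:b = 14:6
Multiply second ratio by 3: b:c = 6:24
Now b = 6 in both, so a:b:c = 14:6:24
Therefore a:c = 14:24
Simplify by GCD: a:c = 7:12

7:12


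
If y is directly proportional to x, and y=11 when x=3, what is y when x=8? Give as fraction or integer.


Direct proportion: y = kx
Find k: k = 11/3 = 11/3
Compute y at x=8: y = 11/3 * 8
y = 88/3

88/3


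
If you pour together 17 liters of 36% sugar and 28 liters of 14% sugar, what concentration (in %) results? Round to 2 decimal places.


Solute in mixture 1 = 36% of 17 L = 17*36/100 = 153/25 L
Solute in mixture 2 = 14% of 28 L = 28*14/100 = 98/25 L
Total solute = 153/25 + 98/25 = 251/25 L
Total volume = 17 + 28 = 45 L
Final concentration = 251/25/45 * 100 = 22.31%

22.31


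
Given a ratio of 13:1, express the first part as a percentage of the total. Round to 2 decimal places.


Total parts = 13 + 1 = 14
First part fraction = 13/14
Percentage = (13/14) * 100
= 0.928571 * 100
= 92.86%

92.86


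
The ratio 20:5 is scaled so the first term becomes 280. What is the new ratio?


Original ratio: 20:5
First term target: 280
Scale factor = 280 / 20 = 14
Multiply second term: 5 * 14 = 70
Equivalent ratio = 280:70

280:70


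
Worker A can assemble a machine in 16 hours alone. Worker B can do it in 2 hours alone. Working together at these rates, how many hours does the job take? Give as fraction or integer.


Rate of A = 1/16 job per hour
Rate of B = 1/2 job per hour
Combined rate = 1/16 + 1/2
Find common denominator: (2 + 16)/(16*2) = 18/32
Combined rate = 9/16 job per hour
Time together = 1 / (9/16) = 16/9 hours

16/9


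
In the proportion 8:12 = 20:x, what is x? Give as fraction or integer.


Setting up: 8/12 = 20/x
Cross multiply: 8 * x = 12 * 20
8x = 240
x = 240/8
x = 30

30


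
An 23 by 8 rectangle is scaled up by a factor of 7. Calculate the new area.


Original dimensions: 23 x 8
Enlargement factor = 7
New width = 23 * 7 = 161
New height = 8 * 7 = 56
New area = 161 * 56 = 9016

9016


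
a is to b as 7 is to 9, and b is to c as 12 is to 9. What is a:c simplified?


Given a:b = 7:9 and b:c = 12:9
Make b consistent. Multiply first ratio by 12: a:b = 84:108
Multiply second ratio by 9: b:c = 108:81
Now b = 108 in both, so a:b:c = 84:108:81
Therefore a:c = 84:81
Simplify by GCD: a:c = 28:27

28:27


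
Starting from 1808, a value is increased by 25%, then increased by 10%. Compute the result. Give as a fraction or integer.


Start: 1808
Step 1: increase by 25% => multiply by 125/100
  1808 * 125/100 = 2260
Step 2: increase by 10% => multiply by 110/100
  2260 * 110/100 = 2486
Final value = 2486

2486


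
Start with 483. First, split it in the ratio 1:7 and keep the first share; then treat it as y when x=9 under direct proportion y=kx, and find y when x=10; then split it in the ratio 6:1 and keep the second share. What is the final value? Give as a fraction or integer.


Start with 483.
Step 1: Split 1:7, first share = 483 * 1/8 = 483/8
Step 2: Direct prop: k = (483/8)/9; new y = k*10 = 483/8*10/9 = 805/12
Step 3: Split 6:1, second share = 805/12 * 1/7 = 115/12
Final result = 115/12

115/12


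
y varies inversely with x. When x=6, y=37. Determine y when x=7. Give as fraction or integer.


Inverse proportion: y = k/x
Find k: k = 6 * 37 = 222
Compute y at x=7: y = 222/7
y = 222/7

222/7


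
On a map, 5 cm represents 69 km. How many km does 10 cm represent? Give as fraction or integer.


Map scale: 5 cm = 69 km
Measured distance on map = 10 cm
Set up proportion: 10 * 69 / 5
= 690 / 5
= 138 km

138


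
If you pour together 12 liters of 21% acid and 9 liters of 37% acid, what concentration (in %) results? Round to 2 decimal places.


Solute in mixture 1 = 21% of 12 L = 12*21/100 = 63/25 L
Solute in mixture 2 = 37% of 9 L = 9*37/100 = 333/100 L
Total solute = 63/25 + 333/100 = 117/20 L
Total volume = 12 + 9 = 21 L
Final concentration = 117/20/21 * 100 = 27.86%

27.86


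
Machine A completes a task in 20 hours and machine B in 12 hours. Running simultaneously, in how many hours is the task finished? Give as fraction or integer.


Rate of A = 1/20 job per hour
Rate of B = 1/12 job per hour
Combined rate = 1/20 + 1/12
Find common denominator: (12 + 20)/(20*12) = 32/240
Combined rate = 2/15 job per hour
Time together = 1 / (2/15) = 15/2 hours

15/2


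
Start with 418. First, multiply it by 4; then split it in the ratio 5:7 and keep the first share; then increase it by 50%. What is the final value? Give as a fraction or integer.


Start with 418.
Step 1: Multiply by 4: 418 * 4 = 1672
Step 2: Split 5:7, first share = 1672 * 5/12 = 2090/3
Step 3: Increase by 50%: 2090/3 * 150/100 = 1045
Final result = 1045

1045


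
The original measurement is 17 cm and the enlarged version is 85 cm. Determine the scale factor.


Original length = 17 cm
Scaled length = 85 cm
Scale factor = 85 / 17
= 5

5


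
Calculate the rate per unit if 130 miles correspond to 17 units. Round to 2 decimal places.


Total miles = 130
Number of units = 17
Unit rate = 130 / 17
= 7.65 miles per unit

7.65


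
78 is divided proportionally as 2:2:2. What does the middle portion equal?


Ratio = 2:2:2
Total parts = 2 + 2 + 2 = 6
Value per part = 78 / 6 = 13
First share = 2 * 13 = 26
Middle share = 2 * 13 = 26
Third share = 2 * 13 = 26

26


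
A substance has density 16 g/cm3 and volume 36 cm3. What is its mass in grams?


Using mass = density * volume
Density = 16 g/cm3
Volume = 36 cm3
Mass = 16 * 36
= 576 g

576


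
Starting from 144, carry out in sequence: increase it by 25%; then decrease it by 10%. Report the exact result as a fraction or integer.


Start with 144.
Step 1: Increase by 25%: 144 * 125/100 = 180
Step 2: Decrease by 10%: 180 * 90/100 = 162
Final result = 162

162


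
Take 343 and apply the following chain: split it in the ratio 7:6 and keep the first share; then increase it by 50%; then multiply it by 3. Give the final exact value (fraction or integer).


Start with 343.
Step 1: Split 7:6, first share = 343 * 7/13 = 2401/13
Step 2: Increase by 50%: 2401/13 * 150/100 = 7203/26
Step 3: Multiply by 3: 7203/26 * 3 = 21609/26
Final result = 21609/26

21609/26


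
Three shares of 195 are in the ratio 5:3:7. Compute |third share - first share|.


Total parts = 5 + 3 + 7 = 15
Value per part = 195 / 15 = 13
Shares: 5*13=65, 3*13=39, 7*13=91
Third share = 91, first share = 65
Difference = |91 - 65| = 26

26


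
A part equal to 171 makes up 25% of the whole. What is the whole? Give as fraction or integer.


Given: 171 is 25% of the whole
Set up: 171 = 25/100 * whole
whole = 171 * 100 / 25
whole = 17100 / 25
whole = 684

684


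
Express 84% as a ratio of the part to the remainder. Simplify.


Part = 84%, Remainder = 16%
Ratio = 84:16
GCD(84, 16) = 4
Simplify: 21:4 = 21:4

21:4


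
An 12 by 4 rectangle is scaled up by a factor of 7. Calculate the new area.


Original dimensions: 12 x 4
Enlargement factor = 7
New width = 12 * 7 = 84
New height = 4 * 7 = 28
New area = 84 * 28 = 2352

2352


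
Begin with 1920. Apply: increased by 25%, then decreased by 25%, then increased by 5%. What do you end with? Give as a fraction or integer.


Start: 1920
Step 1: increase by 25% => multiply by 125/100
  1920 * 125/100 = 2400
Step 2: decrease by 25% => multiply by 75/100
  2400 * 75/100 = 1800
Step 3: increase by 5% => multiply by 105/100
  1800 * 105/100 = 1890
Final value = 1890

1890


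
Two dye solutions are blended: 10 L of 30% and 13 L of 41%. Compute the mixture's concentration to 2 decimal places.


Solute in mixture 1 = 30% of 10 L = 10*30/100 = 3 L
Solute in mixture 2 = 41% of 13 L = 13*41/100 = 533/100 L
Total solute = 3 + 533/100 = 833/100 L
Total volume = 10 + 13 = 23 L
Final concentration = 833/100/23 * 100 = 36.22%

36.22


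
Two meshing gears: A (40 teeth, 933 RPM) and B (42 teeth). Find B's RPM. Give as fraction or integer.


Gear ratio: teeth_A * RPM_A = teeth_B * RPM_B
40 * 933 = 42 * RPM_B
37320 = 42 * RPM_B
RPM_B = 37320 / 42
RPM_B = 6220/7

6220/7


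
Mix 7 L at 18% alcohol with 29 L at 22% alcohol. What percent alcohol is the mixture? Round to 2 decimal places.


Solute in mixture 1 = 18% of 7 L = 7*18/100 = 63/50 L
Solute in mixture 2 = 22% of 29 L = 29*22/100 = 319/50 L
Total solute = 63/50 + 319/50 = 191/25 L
Total volume = 7 + 29 = 36 L
Final concentration = 191/25/36 * 100 = 21.22%

21.22


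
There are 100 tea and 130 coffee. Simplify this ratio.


Find GCD(100, 130)
GCD = 10
Divide both by 10: 100/10 = 10, 130/10 = 13
Simplified ratio = 10:13

10:13


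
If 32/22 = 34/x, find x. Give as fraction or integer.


Setting up: 32/22 = 34/x
Cross multiply: 32 * x = 22 * 34
32x = 748
x = 748/32
x = 187/8

187/8


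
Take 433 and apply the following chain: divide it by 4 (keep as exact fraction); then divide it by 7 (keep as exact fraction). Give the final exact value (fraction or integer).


Start with 433.
Step 1: Divide by 4: 433 / 4 = 433/4
Step 2: Divide by 7: 433/4 / 7 = 433/28
Final result = 433/28

433/28


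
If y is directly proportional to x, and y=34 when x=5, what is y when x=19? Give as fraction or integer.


Direct proportion: y = kx
Find k: k = 34/5 = 34/5
Compute y at x=19: y = 34/5 * 19
y = 646/5

646/5


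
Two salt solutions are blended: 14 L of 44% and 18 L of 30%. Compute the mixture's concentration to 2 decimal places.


Solute in mixture 1 = 44% of 14 L = 14*44/100 = 154/25 L
Solute in mixture 2 = 30% of 18 L = 18*30/100 = 27/5 L
Total solute = 154/25 + 27/5 = 289/25 L
Total volume = 14 + 18 = 32 L
Final concentration = 289/25/32 * 100 = 36.13%

36.13


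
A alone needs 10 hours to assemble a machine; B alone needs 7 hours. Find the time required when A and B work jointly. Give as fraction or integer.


Rate of A = 1/10 job per hour
Rate of B = 1/7 job per hour
Combined rate = 1/10 + 1/7
Find common denominator: (7 + 10)/(10*7) = 17/70
Combined rate = 17/70 job per hour
Time together = 1 / (17/70) = 70/17 hours

70/17


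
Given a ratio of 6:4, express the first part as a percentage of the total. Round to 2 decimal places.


Total parts = 6 + 4 = 10
First part fraction = 6/10
Percentage = (6/10) * 100
= 0.6 * 100
= 60.00%

60.00


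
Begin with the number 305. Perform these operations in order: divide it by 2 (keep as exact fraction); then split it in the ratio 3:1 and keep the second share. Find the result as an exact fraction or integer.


Start with 305.
Step 1: Divide by 2: 305 / 2 = 305/2
Step 2: Split 3:1, second share = 305/2 * 1/4 = 305/8
Final result = 305/8

305/8


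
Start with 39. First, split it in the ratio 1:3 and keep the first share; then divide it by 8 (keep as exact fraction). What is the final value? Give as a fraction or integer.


Start with 39.
Step 1: Split 1:3, first share = 39 * 1/4 = 39/4
Step 2: Divide by 8: 39/4 / 8 = 39/32
Final result = 39/32

39/32


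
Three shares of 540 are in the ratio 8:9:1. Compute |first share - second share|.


Total parts = 8 + 9 + 1 = 18
Value per part = 540 / 18 = 30
Shares: 8*30=240, 9*30=270, 1*30=30
First share = 240, second share = 270
Difference = |240 - 270| = 30

30


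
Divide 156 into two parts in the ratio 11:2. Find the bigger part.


Total parts = 11 + 2 = 13
Value per part = 156 / 13 = 12
First share = 11 * 12 = 132
Second share = 2 * 12 = 24
Larger share = 132

132


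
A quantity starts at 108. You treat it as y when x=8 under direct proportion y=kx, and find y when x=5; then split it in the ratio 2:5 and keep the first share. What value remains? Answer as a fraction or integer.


Start with 108.
Step 1: Direct prop: k = (108)/8; new y = k*5 = 108*5/8 = 135/2
Step 2: Split 2:5, first share = 135/2 * 2/7 = 135/7
Final result = 135/7

135/7


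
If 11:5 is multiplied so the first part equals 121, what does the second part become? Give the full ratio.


Original ratio: 11:5
First term target: 121
Scale factor = 121 / 11 = 11
Multiply second term: 5 * 11 = 55
Equivalent ratio = 121:55

121:55


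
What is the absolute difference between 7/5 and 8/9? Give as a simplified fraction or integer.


Simplify: 7/5 = 7/5 and 8/9 = 8/9
Find common denominator: LCD = 45
Convert: 63/45 and 40/45
Difference = |63 - 40|/45 = 23/45
Simplified = 23/45

23/45


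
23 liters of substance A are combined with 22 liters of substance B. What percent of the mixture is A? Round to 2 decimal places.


Volume of A = 23 L
Volume of B = 22 L
Total volume = 23 + 22 = 45 L
Percentage of A = (23/45) * 100
= 51.11%

51.11


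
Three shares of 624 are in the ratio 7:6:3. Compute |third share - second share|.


Total parts = 7 + 6 + 3 = 16
Value per part = 624 / 16 = 39
Shares: 7*39=273, 6*39=234, 3*39=117
Third share = 117, second share = 234
Difference = |117 - 234| = 117

117


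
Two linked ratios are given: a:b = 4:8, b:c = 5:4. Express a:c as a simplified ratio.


Given a:b = 4:8 and b:c = 5:4
Make b consistent. Multiply first ratio by 5: a:b = 20:40
Multiply second ratio by 8: b:c = 40:32
Now b = 40 in both, so a:b:c = 20:40:32
Therefore a:c = 20:32
Simplify by GCD: a:c = 5:8

5:8


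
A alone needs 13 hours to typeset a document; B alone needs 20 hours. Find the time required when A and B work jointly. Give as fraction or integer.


Rate of A = 1/13 job per hour
Rate of B = 1/20 job per hour
Combined rate = 1/13 + 1/20
Find common denominator: (20 + 13)/(13*20) = 33/260
Combined rate = 33/260 job per hour
Time together = 1 / (33/260) = 260/33 hours

260/33


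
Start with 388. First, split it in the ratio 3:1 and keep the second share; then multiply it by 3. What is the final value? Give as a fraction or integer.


Start with 388.
Step 1: Split 3:1, second share = 388 * 1/4 = 97
Step 2: Multiply by 3: 97 * 3 = 291
Final result = 291

291


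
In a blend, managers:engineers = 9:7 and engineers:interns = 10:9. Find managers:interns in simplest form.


Given a:b = 9:7 and b:c = 10:9
Make b consistent. Multiply first ratio by 10: a:b = 90:70
Multiply second ratio by 7: b:c = 70:63
Now b = 70 in both, so a:b:c = 90:70:63
Therefore a:c = 90:63
Simplify by GCD: a:c = 10:7

10:7


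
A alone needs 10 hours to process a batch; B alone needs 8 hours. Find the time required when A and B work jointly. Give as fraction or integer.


Rate of A = 1/10 job per hour
Rate of B = 1/8 job per hour
Combined rate = 1/10 + 1/8
Find common denominator: (8 + 10)/(10*8) = 18/80
Combined rate = 9/40 job per hour
Time together = 1 / (9/40) = 40/9 hours

40/9


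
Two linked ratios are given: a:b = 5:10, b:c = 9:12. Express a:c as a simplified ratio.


Given a:b = 5:10 and b:c = 9:12
Make b consistent. Multiply first ratio by 9: a:b = 45:90
Multiply second ratio by 10: b:c = 90:120
Now b = 90 in both, so a:b:c = 45:90:120
Therefore a:c = 45:120
Simplify by GCD: a:c = 3:8

3:8


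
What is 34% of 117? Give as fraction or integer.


Compute 34% of 117
Convert percentage: 34% = 34/100
Multiply: 117 * 34/100
= 3978/100
= 1989/50

1989/50


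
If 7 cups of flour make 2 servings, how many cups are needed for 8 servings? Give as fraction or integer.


Original: 7 cups for 2 servings
Target servings = 8
Scaling factor = 8/2
New amount = 7 * 8/2
= 56/2
= 28 cups

28


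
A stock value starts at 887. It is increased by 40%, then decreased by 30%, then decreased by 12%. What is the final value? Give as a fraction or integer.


Start: 887
Step 1: increase by 40% => multiply by 140/100
  887 * 140/100 = 6209/5
Step 2: decrease by 30% => multiply by 70/100
  6209/5 * 70/100 = 43463/50
Step 3: decrease by 12% => multiply by 88/100
  43463/50 * 88/100 = 478093/625
Final value = 478093/625

478093/625


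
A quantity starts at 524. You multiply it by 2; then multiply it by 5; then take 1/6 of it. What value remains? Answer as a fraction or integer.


Start with 524.
Step 1: Multiply by 2: 524 * 2 = 1048
Step 2: Multiply by 5: 1048 * 5 = 5240
Step 3: Take 1/6: 5240 * 1/6 = 2620/3
Final result = 2620/3

2620/3


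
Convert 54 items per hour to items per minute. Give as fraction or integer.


Converting from per hour to per minute
Rate = 54 items per hour
Divide by 60: 54/60
= 9/10 items per minute

9/10


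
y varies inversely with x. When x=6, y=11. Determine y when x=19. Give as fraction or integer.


Inverse proportion: y = k/x
Find k: k = 6 * 11 = 66
Compute y at x=19: y = 66/19
y = 66/19

66/19


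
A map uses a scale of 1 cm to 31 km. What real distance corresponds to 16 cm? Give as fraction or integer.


Map scale: 1 cm = 31 km
Measured distance on map = 16 cm
Set up proportion: 16 * 31 / 1
= 496 / 1
= 496 km

496


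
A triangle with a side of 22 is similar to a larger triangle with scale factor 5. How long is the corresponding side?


Similar triangles have proportional sides
Scale factor = 5
Smaller side = 22
Corresponding larger side = 22 * 5
= 110

110


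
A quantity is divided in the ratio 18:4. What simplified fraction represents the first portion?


Total parts = 18 + 4 = 22
First part fraction = 18/22
Simplify: 18/22 = 9/11

9/11


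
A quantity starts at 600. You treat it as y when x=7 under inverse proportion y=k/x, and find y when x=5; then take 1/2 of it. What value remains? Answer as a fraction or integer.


Start with 600.
Step 1: Inverse prop: k = (600)*7; new y = k/5 = 600*7/5 = 840
Step 2: Take 1/2: 840 * 1/2 = 420
Final result = 420

420


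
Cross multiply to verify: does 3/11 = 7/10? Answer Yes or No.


Cross multiply to check 3/11 = 7/10
Left cross product: 3 * 10 = 30
Right cross product: 11 * 7 = 77
30 != 77
Not equal, so proportions differ => No

No


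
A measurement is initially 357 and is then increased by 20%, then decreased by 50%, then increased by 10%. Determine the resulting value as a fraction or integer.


Start: 357
Step 1: increase by 20% => multiply by 120/100
  357 * 120/100 = 2142/5
Step 2: decrease by 50% => multiply by 50/100
  2142/5 * 50/100 = 1071/5
Step 3: increase by 10% => multiply by 110/100
  1071/5 * 110/100 = 11781/50
Final value = 11781/50

11781/50


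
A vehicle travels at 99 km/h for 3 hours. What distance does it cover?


Using distance = speed * time
Speed = 99 km/h
Time = 3 hours
Distance = 99 * 3
= 297 km

297


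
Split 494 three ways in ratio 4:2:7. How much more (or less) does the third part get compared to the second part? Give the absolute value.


Total parts = 4 + 2 + 7 = 13
Value per part = 494 / 13 = 38
Shares: 4*38=152, 2*38=76, 7*38=266
Third share = 266, second share = 76
Difference = |266 - 76| = 190

190


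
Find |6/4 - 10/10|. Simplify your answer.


Simplify: 6/4 = 3/2 and 10/10 = 1
Find common denominator: LCD = 2
Convert: 3/2 and 2/2
Difference = |3 - 2|/2 = 1/2
Simplified = 1/2

1/2


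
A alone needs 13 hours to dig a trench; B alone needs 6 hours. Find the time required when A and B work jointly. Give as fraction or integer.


Rate of A = 1/13 job per hour
Rate of B = 1/6 job per hour
Combined rate = 1/13 + 1/6
Find common denominator: (6 + 13)/(13*6) = 19/78
Combined rate = 19/78 job per hour
Time together = 1 / (19/78) = 78/19 hours

78/19


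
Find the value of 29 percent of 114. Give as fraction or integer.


Compute 29% of 114
Convert percentage: 29% = 29/100
Multiply: 114 * 29/100
= 3306/100
= 1653/50

1653/50


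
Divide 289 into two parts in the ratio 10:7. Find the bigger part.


Total parts = 10 + 7 = 17
Value per part = 289 / 17 = 17
First share = 10 * 17 = 170
Second share = 7 * 17 = 119
Larger share = 170

170


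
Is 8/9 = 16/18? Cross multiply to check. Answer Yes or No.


Cross multiply to check 8/9 = 16/18
Left cross product: 8 * 18 = 144
Right cross product: 9 * 16 = 144
144 = 144
Equal, so proportions match => Yes

Yes


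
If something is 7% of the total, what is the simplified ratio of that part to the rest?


Part = 7%, Remainder = 93%
Ratio = 7:93
GCD(7, 93) = 1
Simplify: 7:93 = 7:93

7:93


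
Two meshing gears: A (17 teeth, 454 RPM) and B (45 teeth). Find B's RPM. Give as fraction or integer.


Gear ratio: teeth_A * RPM_A = teeth_B * RPM_B
17 * 454 = 45 * RPM_B
7718 = 45 * RPM_B
RPM_B = 7718 / 45
RPM_B = 7718/45

7718/45


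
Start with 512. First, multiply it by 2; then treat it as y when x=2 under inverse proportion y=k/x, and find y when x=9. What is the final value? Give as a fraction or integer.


Start with 512.
Step 1: Multiply by 2: 512 * 2 = 1024
Step 2: Inverse prop: k = (1024)*2; new y = k/9 = 1024*2/9 = 2048/9
Final result = 2048/9

2048/9


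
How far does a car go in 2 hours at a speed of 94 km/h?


Using distance = speed * time
Speed = 94 km/h
Time = 2 hours
Distance = 94 * 2
= 188 km

188


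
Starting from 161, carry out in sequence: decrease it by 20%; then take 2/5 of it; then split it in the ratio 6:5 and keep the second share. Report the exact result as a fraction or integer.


Start with 161.
Step 1: Decrease by 20%: 161 * 80/100 = 644/5
Step 2: Take 2/5: 644/5 * 2/5 = 1288/25
Step 3: Split 6:5, second share = 1288/25 * 5/11 = 1288/55
Final result = 1288/55

1288/55


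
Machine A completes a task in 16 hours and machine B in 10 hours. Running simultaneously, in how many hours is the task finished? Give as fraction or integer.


Rate of A = 1/16 job per hour
Rate of B = 1/10 job per hour
Combined rate = 1/16 + 1/10
Find common denominator: (10 + 16)/(16*10) = 26/160
Combined rate = 13/80 job per hour
Time together = 1 / (13/80) = 80/13 hours

80/13


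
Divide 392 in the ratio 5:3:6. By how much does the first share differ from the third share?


Total parts = 5 + 3 + 6 = 14
Value per part = 392 / 14 = 28
Shares: 5*28=140, 3*28=84, 6*28=168
First share = 140, third share = 168
Difference = |140 - 168| = 28

28


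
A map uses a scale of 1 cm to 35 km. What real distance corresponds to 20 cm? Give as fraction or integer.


Map scale: 1 cm = 35 km
Measured distance on map = 20 cm
Set up proportion: 20 * 35 / 1
= 700 / 1
= 700 km

700


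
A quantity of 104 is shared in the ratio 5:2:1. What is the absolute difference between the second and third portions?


Total parts = 5 + 2 + 1 = 8
Value per part = 104 / 8 = 13
Shares: 5*13=65, 2*13=26, 1*13=13
Second share = 26, third share = 13
Difference = |26 - 13| = 13

13


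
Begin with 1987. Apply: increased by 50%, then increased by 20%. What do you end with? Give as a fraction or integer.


Start: 1987
Step 1: increase by 50% => multiply by 150/100
  1987 * 150/100 = 5961/2
Step 2: increase by 20% => multiply by 120/100
  5961/2 * 120/100 = 17883/5
Final value = 17883/5

17883/5


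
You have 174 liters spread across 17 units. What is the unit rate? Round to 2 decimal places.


Total liters = 174
Number of units = 17
Unit rate = 174 / 17
= 10.24 liters per unit

10.24


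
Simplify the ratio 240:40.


Find GCD(240, 40)
GCD = 40
Divide both by 40: 240/40 = 6, 40/40 = 1
Simplified ratio = 6:1

6:1


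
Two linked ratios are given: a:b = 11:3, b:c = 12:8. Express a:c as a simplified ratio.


Given a:b = 11:3 and b:c = 12:8
Make b consistent. Multiply first ratio by 12: a:b = 132:36
Multiply second ratio by 3: b:c = 36:24
Now b = 36 in both, so a:b:c = 132:36:24
Therefore a:c = 132:24
Simplify by GCD: a:c = 11:2

11:2


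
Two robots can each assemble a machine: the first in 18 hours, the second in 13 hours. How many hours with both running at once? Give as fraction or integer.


Rate of A = 1/18 job per hour
Rate of B = 1/13 job per hour
Combined rate = 1/18 + 1/13
Find common denominator: (13 + 18)/(18*13) = 31/234
Combined rate = 31/234 job per hour
Time together = 1 / (31/234) = 234/31 hours

234/31


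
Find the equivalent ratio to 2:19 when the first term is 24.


Original ratio: 2:19
First term target: 24
Scale factor = 24 / 2 = 12
Multiply second term: 19 * 12 = 228
Equivalent ratio = 24:228

24:228


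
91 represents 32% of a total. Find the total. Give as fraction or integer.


Given: 91 is 32% of the whole
Set up: 91 = 32/100 * whole
whole = 91 * 100 / 32
whole = 9100 / 32
whole = 2275/8

2275/8


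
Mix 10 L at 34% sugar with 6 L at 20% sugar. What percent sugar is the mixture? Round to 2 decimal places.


Solute in mixture 1 = 34% of 10 L = 10*34/100 = 17/5 L
Solute in mixture 2 = 20% of 6 L = 6*20/100 = 6/5 L
Total solute = 17/5 + 6/5 = 23/5 L
Total volume = 10 + 6 = 16 L
Final concentration = 23/5/16 * 100 = 28.75%

28.75


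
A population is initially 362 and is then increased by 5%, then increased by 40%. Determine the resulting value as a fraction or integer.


Start: 362
Step 1: increase by 5% => multiply by 105/100
  362 * 105/100 = 3801/10
Step 2: increase by 40% => multiply by 140/100
  3801/10 * 140/100 = 26607/50
Final value = 26607/50

26607/50


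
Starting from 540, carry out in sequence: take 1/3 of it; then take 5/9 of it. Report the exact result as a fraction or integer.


Start with 540.
Step 1: Take 1/3: 540 * 1/3 = 180
Step 2: Take 5/9: 180 * 5/9 = 100
Final result = 100

100


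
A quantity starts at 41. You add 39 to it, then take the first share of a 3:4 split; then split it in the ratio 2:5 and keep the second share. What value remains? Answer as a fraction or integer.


Start with 41.
Step 1: Add 39: 41+39=80; split 3:4 first = 80*3/7 = 240/7
Step 2: Split 2:5, second share = 240/7 * 5/7 = 1200/49
Final result = 1200/49

1200/49


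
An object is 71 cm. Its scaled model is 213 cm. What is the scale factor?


Original length = 71 cm
Scaled length = 213 cm
Scale factor = 213 / 71
= 3

3


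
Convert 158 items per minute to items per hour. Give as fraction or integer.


Converting from per minute to per hour
Rate = 158 items per minute
Multiply by 60: 158 * 60
= 9480 items per hour

9480


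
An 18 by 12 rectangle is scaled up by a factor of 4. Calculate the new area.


Original dimensions: 18 x 12
Enlargement factor = 4
New width = 18 * 4 = 72
New height = 12 * 4 = 48
New area = 72 * 48 = 3456

3456


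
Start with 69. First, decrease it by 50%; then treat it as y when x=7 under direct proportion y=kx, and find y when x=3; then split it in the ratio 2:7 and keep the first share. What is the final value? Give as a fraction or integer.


Start with 69.
Step 1: Decrease by 50%: 69 * 50/100 = 69/2
Step 2: Direct prop: k = (69/2)/7; new y = k*3 = 69/2*3/7 = 207/14
Step 3: Split 2:7, first share = 207/14 * 2/9 = 23/7
Final result = 23/7

23/7


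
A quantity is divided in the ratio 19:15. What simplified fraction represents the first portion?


Total parts = 19 + 15 = 34
First part fraction = 19/34
Simplify: 19/34 = 19/34

19/34


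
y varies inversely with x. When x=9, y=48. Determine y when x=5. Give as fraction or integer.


Inverse proportion: y = k/x
Find k: k = 9 * 48 = 432
Compute y at x=5: y = 432/5
y = 432/5

432/5


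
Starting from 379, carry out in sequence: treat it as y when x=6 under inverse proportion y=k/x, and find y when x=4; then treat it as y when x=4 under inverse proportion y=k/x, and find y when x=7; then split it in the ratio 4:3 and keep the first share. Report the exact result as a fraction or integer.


Start with 379.
Step 1: Inverse prop: k = (379)*6; new y = k/4 = 379*6/4 = 1137/2
Step 2: Inverse prop: k = (1137/2)*4; new y = k/7 = 1137/2*4/7 = 2274/7
Step 3: Split 4:3, first share = 2274/7 * 4/7 = 9096/49
Final result = 9096/49

9096/49


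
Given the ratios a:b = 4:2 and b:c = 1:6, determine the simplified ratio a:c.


Given a:b = 4:2 and b:c = 1:6
Make b consistent. Multiply first ratio by 1: a:b = 4:2
Multiply second ratio by 2: b:c = 2:12
Now b = 2 in both, so a:b:c = 4:2:12
Therefore a:c = 4:12
Simplify by GCD: a:c = 1:3

1:3


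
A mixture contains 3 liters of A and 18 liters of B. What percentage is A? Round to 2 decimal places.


Volume of A = 3 L
Volume of B = 18 L
Total volume = 3 + 18 = 21 L
Percentage of A = (3/21) * 100
= 14.29%

14.29


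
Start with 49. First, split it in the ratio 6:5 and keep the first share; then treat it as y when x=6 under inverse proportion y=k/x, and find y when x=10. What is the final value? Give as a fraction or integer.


Start with 49.
Step 1: Split 6:5, first share = 49 * 6/11 = 294/11
Step 2: Inverse prop: k = (294/11)*6; new y = k/10 = 294/11*6/10 = 882/55
Final result = 882/55

882/55


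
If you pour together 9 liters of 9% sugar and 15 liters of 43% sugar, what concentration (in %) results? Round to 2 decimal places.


Solute in mixture 1 = 9% of 9 L = 9*9/100 = 81/100 L
Solute in mixture 2 = 43% of 15 L = 15*43/100 = 129/20 L
Total solute = 81/100 + 129/20 = 363/50 L
Total volume = 9 + 15 = 24 L
Final concentration = 363/50/24 * 100 = 30.25%

30.25


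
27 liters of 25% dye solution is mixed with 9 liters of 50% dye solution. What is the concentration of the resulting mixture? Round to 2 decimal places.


Solute in mixture 1 = 25% of 27 L = 27*25/100 = 27/4 L
Solute in mixture 2 = 50% of 9 L = 9*50/100 = 9/2 L
Total solute = 27/4 + 9/2 = 45/4 L
Total volume = 27 + 9 = 36 L
Final concentration = 45/4/36 * 100 = 31.25%

31.25


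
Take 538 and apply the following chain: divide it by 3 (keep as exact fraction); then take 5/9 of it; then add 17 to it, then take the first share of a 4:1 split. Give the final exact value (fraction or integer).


Start with 538.
Step 1: Divide by 3: 538 / 3 = 538/3
Step 2: Take 5/9: 538/3 * 5/9 = 2690/27
Step 3: Add 17: 2690/27+17=3149/27; split 4:1 first = 3149/27*4/5 = 12596/135
Final result = 12596/135

12596/135


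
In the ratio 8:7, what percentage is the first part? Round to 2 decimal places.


Total parts = 8 + 7 = 15
First part fraction = 8/15
Percentage = (8/15) * 100
= 0.533333 * 100
= 53.33%

53.33


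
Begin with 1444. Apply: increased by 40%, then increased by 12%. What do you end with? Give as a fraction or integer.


Start: 1444
Step 1: increase by 40% => multiply by 140/100
  1444 * 140/100 = 10108/5
Step 2: increase by 12% => multiply by 112/100
  10108/5 * 112/100 = 283024/125
Final value = 283024/125

283024/125


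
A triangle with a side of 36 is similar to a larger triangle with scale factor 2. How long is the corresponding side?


Similar triangles have proportional sides
Scale factor = 2
Smaller side = 36
Corresponding larger side = 36 * 2
= 72

72


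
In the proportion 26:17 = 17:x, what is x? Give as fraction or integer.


Setting up: 26/17 = 17/x
Cross multiply: 26 * x = 17 * 17
26x = 289
x = 289/26
x = 289/26

289/26


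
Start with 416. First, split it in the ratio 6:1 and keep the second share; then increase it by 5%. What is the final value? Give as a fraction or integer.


Start with 416.
Step 1: Split 6:1, second share = 416 * 1/7 = 416/7
Step 2: Increase by 5%: 416/7 * 105/100 = 312/5
Final result = 312/5

312/5


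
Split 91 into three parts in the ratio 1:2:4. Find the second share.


Ratio = 1:2:4
Total parts = 1 + 2 + 4 = 7
Value per part = 91 / 7 = 13
First share = 1 * 13 = 13
Middle share = 2 * 13 = 26
Third share = 4 * 13 = 52

26


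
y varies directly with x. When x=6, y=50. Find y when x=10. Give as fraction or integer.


Direct proportion: y = kx
Find k: k = 50/6 = 25/3
Compute y at x=10: y = 25/3 * 10
y = 250/3

250/3


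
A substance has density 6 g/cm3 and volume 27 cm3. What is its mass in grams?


Using mass = density * volume
Density = 6 g/cm3
Volume = 27 cm3
Mass = 6 * 27
= 162 g

162


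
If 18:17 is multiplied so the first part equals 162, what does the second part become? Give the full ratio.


Original ratio: 18:17
First term target: 162
Scale factor = 162 / 18 = 9
Multiply second term: 17 * 9 = 153
Equivalent ratio = 162:153

162:153


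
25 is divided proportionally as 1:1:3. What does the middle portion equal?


Ratio = 1:1:3
Total parts = 1 + 1 + 3 = 5
Value per part = 25 / 5 = 5
First share = 1 * 5 = 5
Middle share = 1 * 5 = 5
Third share = 3 * 5 = 15

5


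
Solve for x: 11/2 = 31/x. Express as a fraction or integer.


Setting up: 11/2 = 31/x
Cross multiply: 11 * x = 2 * 31
11x = 62
x = 62/11
x = 62/11

62/11


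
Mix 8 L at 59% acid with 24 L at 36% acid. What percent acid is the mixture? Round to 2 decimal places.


Solute in mixture 1 = 59% of 8 L = 8*59/100 = 118/25 L
Solute in mixture 2 = 36% of 24 L = 24*36/100 = 216/25 L
Total solute = 118/25 + 216/25 = 334/25 L
Total volume = 8 + 24 = 32 L
Final concentration = 334/25/32 * 100 = 41.75%

41.75


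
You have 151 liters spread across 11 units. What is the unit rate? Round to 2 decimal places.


Total liters = 151
Number of units = 11
Unit rate = 151 / 11
= 13.73 liters per unit

13.73


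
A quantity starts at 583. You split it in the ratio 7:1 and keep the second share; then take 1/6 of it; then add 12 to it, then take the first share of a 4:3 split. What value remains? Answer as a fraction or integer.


Start with 583.
Step 1: Split 7:1, second share = 583 * 1/8 = 583/8
Step 2: Take 1/6: 583/8 * 1/6 = 583/48
Step 3: Add 12: 583/48+12=1159/48; split 4:3 first = 1159/48*4/7 = 1159/84
Final result = 1159/84

1159/84


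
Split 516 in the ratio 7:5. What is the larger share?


Total parts = 7 + 5 = 12
Value per part = 516 / 12 = 43
First share = 7 * 43 = 301
Second share = 5 * 43 = 215
Larger share = 301

301


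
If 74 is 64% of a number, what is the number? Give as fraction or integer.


Given: 74 is 64% of the whole
Set up: 74 = 64/100 * whole
whole = 74 * 100 / 64
whole = 7400 / 64
whole = 925/8

925/8
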